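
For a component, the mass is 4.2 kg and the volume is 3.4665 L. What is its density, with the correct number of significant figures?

1.2 kg/L

density = 4.2 kg ÷ 3.4665 L = 1.21159671138… kg/L.
4.2 has 2 significant figures; 3.4665 has 5.
Division/multiplication keeps the fewest: 2 significant figures.
Rounded: 1.2 kg/L.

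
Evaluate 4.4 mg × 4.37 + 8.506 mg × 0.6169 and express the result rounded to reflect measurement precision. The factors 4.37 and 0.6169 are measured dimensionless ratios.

4.4 × 4.37 = 19.228 → 19 mg (2 s.f., last digit at the 10^0 place).
8.506 × 0.6169 = 5.2473514 → 5.247 mg (4 s.f., last digit at the 10^-3 place).
Sum: 24.4753514 mg; keep the coarser place, 10^0.
Result: 24 mg.

24 mg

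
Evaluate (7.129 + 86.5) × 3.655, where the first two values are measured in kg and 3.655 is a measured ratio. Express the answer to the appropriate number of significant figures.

7.129 kg + 86.5 kg = 93.629 kg; the sum is limited to 1 decimal place (3 s.f.).
Carrying full precision, 93.629 × 3.655 = 342.213995 kg; 3.655 has 4 s.f., so the result keeps min(3, 4) = 3 s.f.
Rounded to 3 significant figures: 3.42 × 10² kg.

3.42 × 10² kg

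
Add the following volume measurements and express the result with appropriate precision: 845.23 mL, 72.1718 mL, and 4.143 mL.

845.23 mL + 72.1718 mL + 4.143 mL = 921.5448 mL.
Addition/subtraction keeps the fewest decimal places: 845.23 → 2 decimal places, 72.1718 → 4 decimal places, 4.143 → 3 decimal places; limit is 2.
Rounded to 2 decimal places: 921.54 mL.

921.54 mL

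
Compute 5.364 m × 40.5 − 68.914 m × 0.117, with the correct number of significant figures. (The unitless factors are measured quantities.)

5.364 × 40.5 = 217.242 → 217 m (3 s.f., last digit at the 10^0 place).
68.914 × 0.117 = 8.062938 → 8.06 m (3 s.f., last digit at the 10^-2 place).
Difference: 209.179062 m; keep the coarser place, 10^0.
Result: 2.09 × 10^2 m.

2.09 × 10^2 m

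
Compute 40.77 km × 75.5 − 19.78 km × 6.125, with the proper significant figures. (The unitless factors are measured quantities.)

40.77 × 75.5 = 3078.135 → 3.08 × 10³ km (3 s.f., last digit at the 10^1 place).
19.78 × 6.125 = 121.1525 → 121.2 km (4 s.f., last digit at the 10^-1 place).
Difference: 2956.9825 km; keep the coarser place, 10^1.
Result: 2.96 × 10³ km.

2.96 × 10³ km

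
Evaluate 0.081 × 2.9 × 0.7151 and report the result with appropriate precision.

0.17

0.081 × 2.9 × 0.7151 = 0.16797699
Multiplication/division keeps the fewest significant figures: 0.081 → 2 s.f., 2.9 → 2 s.f., 0.7151 → 4 s.f.; limit is 2.
Rounded to 2 significant figures: 0.17.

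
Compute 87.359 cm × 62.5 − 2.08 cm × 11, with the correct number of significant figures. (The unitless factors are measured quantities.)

5.44 × 10³ cm

87.359 × 62.5 = 5459.9375 → 5.46 × 10³ cm (3 s.f., last digit at the 10^1 place).
2.08 × 11 = 22.88 → 23 cm (2 s.f., last digit at the 10^0 place).
Difference: 5437.0575 cm; keep the coarser place, 10^1.
Result: 5.44 × 10³ cm.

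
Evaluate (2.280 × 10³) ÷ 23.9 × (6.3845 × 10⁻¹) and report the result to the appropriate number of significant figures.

60.9

(2.280 × 10³) ÷ 23.9 × (6.3845 × 10⁻¹) = 60.9065271967…
Multiplication/division keeps the fewest significant figures: 2.280 × 10³ → 4 s.f., 23.9 → 3 s.f., 6.3845 × 10⁻¹ → 5 s.f.; limit is 3.
Rounded to 3 significant figures: 60.9.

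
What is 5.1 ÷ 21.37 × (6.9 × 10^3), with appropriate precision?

5.1 ÷ 21.37 × (6.9 × 10^3) = 1646.70098269…
Multiplication/division keeps the fewest significant figures: 5.1 → 2 s.f., 21.37 → 4 s.f., 6.9 × 10^3 → 2 s.f.; limit is 2.
Rounded to 2 significant figures: 1.6 × 10^3.

1.6 × 10^3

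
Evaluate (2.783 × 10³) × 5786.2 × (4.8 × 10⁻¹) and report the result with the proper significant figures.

7.7 × 10⁶

(2.783 × 10³) × 5786.2 × (4.8 × 10⁻¹) = 7729437.408
Multiplication/division keeps the fewest significant figures: 2.783 × 10³ → 4 s.f., 5786.2 → 5 s.f., 4.8 × 10⁻¹ → 2 s.f.; limit is 2.
Rounded to 2 significant figures: 7.7 × 10⁶.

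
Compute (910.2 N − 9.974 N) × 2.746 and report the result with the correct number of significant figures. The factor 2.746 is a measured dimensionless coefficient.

910.2 N − 9.974 N = 900.226 N; the difference is limited to 1 decimal place (4 s.f.).
Carrying full precision, 900.226 × 2.746 = 2472.020596 N; 2.746 has 4 s.f., so the result keeps min(4, 4) = 4 s.f.
Rounded to 4 significant figures: 2472 N.

2472 N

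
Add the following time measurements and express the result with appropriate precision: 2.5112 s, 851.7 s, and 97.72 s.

2.5112 s + 851.7 s + 97.72 s = 951.9312 s.
Addition/subtraction keeps the fewest decimal places: 2.5112 → 4 decimal places, 851.7 → 1 decimal place, 97.72 → 2 decimal places; limit is 1.
Rounded to 1 decimal place: 951.9 s.

951.9 s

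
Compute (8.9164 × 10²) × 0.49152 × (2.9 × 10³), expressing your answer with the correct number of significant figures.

1.3 × 10⁶

(8.9164 × 10²) × 0.49152 × (2.9 × 10³) = 1270950.78912
Multiplication/division keeps the fewest significant figures: 8.9164 × 10² → 5 s.f., 0.49152 → 5 s.f., 2.9 × 10³ → 2 s.f.; limit is 2.
Rounded to 2 significant figures: 1.3 × 10⁶.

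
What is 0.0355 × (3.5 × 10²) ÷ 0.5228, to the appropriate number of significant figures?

24

0.0355 × (3.5 × 10²) ÷ 0.5228 = 23.7662586075…
Multiplication/division keeps the fewest significant figures: 0.0355 → 3 s.f., 3.5 × 10² → 2 s.f., 0.5228 → 4 s.f.; limit is 2.
Rounded to 2 significant figures: 24.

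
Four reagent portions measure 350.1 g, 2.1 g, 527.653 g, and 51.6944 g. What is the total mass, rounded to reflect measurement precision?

350.1 g + 2.1 g + 527.653 g + 51.6944 g = 931.5474 g.
Addition/subtraction keeps the fewest decimal places: 350.1 → 1 decimal place, 2.1 → 1 decimal place, 527.653 → 3 decimal places, 51.6944 → 4 decimal places; limit is 1.
Rounded to 1 decimal place: 931.5 g.

931.5 g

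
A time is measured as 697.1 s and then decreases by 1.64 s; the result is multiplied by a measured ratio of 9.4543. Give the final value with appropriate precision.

6575 s

697.1 s − 1.64 s = 695.46 s; the difference is limited to 1 decimal place (4 s.f.).
Carrying full precision, 695.46 × 9.4543 = 6575.087478 s; 9.4543 has 5 s.f., so the result keeps min(4, 5) = 4 s.f.
Rounded to 4 significant figures: 6575 s.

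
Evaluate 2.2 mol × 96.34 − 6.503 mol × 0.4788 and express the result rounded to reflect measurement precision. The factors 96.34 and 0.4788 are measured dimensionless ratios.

2.1 × 10² mol

2.2 × 96.34 = 211.948 → 2.1 × 10² mol (2 s.f., last digit at the 10^1 place).
6.503 × 0.4788 = 3.1136364 → 3.114 mol (4 s.f., last digit at the 10^-3 place).
Difference: 208.8343636 mol; keep the coarser place, 10^1.
Result: 2.1 × 10² mol.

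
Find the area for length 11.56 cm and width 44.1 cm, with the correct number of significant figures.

5.10 × 10² cm²

area = 11.56 cm × 44.1 cm = 509.796 cm².
11.56 has 4 significant figures; 44.1 has 3.
Division/multiplication keeps the fewest: 3 significant figures.
Rounded: 5.10 × 10² cm².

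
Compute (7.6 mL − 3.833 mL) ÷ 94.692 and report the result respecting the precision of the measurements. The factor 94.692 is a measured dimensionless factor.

0.040 mL

7.6 mL − 3.833 mL = 3.767 mL; the difference is limited to 1 decimal place (2 s.f.).
Carrying full precision, 3.767 ÷ 94.692 = 0.0397816077388… mL; 94.692 has 5 s.f., so the result keeps min(2, 5) = 2 s.f.
Rounded to 2 significant figures: 0.040 mL.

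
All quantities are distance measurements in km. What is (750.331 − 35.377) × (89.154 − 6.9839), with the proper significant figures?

58748 km²

750.331 − 35.377 = 714.954, limited to 3 d.p. → 6 s.f.; 89.154 − 6.9839 = 82.1701, limited to 3 d.p. → 5 s.f.
Carrying full precision, 714.954 × 82.1701 = 58747.8416754; keep min(6, 5) = 5 s.f.
Rounded to 5 significant figures: 58748 km².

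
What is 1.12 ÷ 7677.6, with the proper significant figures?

1.12 ÷ 7677.6 = 0.000145878920496…
Multiplication/division keeps the fewest significant figures: 1.12 → 3 s.f., 7677.6 → 5 s.f.; limit is 3.
Rounded to 3 significant figures: 1.46 × 10⁻⁴.

1.46 × 10⁻⁴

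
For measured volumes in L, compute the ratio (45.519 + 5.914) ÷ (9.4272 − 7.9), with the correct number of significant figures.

45.519 + 5.914 = 51.433, limited to 3 d.p. → 5 s.f.; 9.4272 − 7.9 = 1.5272, limited to 1 d.p. → 2 s.f.
Carrying full precision, 51.433 ÷ 1.5272 = 33.6779727606…; keep min(5, 2) = 2 s.f.
Rounded to 2 significant figures: 34.

34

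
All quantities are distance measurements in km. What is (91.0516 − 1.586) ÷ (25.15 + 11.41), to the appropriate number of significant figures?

2.447

91.0516 − 1.586 = 89.4656, limited to 3 d.p. → 5 s.f.; 25.15 + 11.41 = 36.56, limited to 2 d.p. → 4 s.f.
Carrying full precision, 89.4656 ÷ 36.56 = 2.44708971554…; keep min(5, 4) = 4 s.f.
Rounded to 4 significant figures: 2.447.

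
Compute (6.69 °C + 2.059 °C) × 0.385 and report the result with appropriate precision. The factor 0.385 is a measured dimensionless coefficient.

3.37 °C

6.69 °C + 2.059 °C = 8.749 °C; the sum is limited to 2 decimal places (3 s.f.).
Carrying full precision, 8.749 × 0.385 = 3.368365 °C; 0.385 has 3 s.f., so the result keeps min(3, 3) = 3 s.f.
Rounded to 3 significant figures: 3.37 °C.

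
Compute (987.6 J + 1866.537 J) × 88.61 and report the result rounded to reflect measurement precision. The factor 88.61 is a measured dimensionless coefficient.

2.529 × 10^5 J

987.6 J + 1866.537 J = 2854.137 J; the sum is limited to 1 decimal place (5 s.f.).
Carrying full precision, 2854.137 × 88.61 = 252905.07957 J; 88.61 has 4 s.f., so the result keeps min(5, 4) = 4 s.f.
Rounded to 4 significant figures: 2.529 × 10^5 J.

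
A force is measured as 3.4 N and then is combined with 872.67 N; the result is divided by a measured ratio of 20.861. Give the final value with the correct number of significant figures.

42.00 N

3.4 N + 872.67 N = 876.07 N; the sum is limited to 1 decimal place (4 s.f.).
Carrying full precision, 876.07 ÷ 20.861 = 41.9955898567… N; 20.861 has 5 s.f., so the result keeps min(4, 5) = 4 s.f.
Rounded to 4 significant figures: 42.00 N.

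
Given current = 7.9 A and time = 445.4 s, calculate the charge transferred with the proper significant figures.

3.5 × 10³ C

charge transferred = 7.9 A × 445.4 s = 3518.66 C.
7.9 has 2 significant figures; 445.4 has 4.
Division/multiplication keeps the fewest: 2 significant figures.
Rounded: 3.5 × 10³ C.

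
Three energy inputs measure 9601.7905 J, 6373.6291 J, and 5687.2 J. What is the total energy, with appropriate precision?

21662.6 J

9601.7905 J + 6373.6291 J + 5687.2 J = 21662.6196 J.
Addition/subtraction keeps the fewest decimal places: 9601.7905 → 4 decimal places, 6373.6291 → 4 decimal places, 5687.2 → 1 decimal place; limit is 1.
Rounded to 1 decimal place: 21662.6 J.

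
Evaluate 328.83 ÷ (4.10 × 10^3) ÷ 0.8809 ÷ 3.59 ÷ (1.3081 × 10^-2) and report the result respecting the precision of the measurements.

1.94

328.83 ÷ (4.10 × 10^3) ÷ 0.8809 ÷ 3.59 ÷ (1.3081 × 10^-2) = 1.93876678836…
Multiplication/division keeps the fewest significant figures: 328.83 → 5 s.f., 4.10 × 10^3 → 3 s.f., 0.8809 → 4 s.f., 3.59 → 3 s.f., 1.3081 × 10^-2 → 5 s.f.; limit is 3.
Rounded to 3 significant figures: 1.94.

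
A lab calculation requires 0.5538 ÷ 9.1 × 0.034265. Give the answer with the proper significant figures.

0.5538 ÷ 9.1 × 0.034265 = 0.00208527
Multiplication/division keeps the fewest significant figures: 0.5538 → 4 s.f., 9.1 → 2 s.f., 0.034265 → 5 s.f.; limit is 2.
Rounded to 2 significant figures: 0.0021.

0.0021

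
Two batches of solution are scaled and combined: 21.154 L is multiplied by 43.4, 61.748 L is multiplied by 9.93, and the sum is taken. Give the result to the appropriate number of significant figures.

1531 L

21.154 × 43.4 = 918.0836 → 918 L (3 s.f., last digit at the 10^0 place).
61.748 × 9.93 = 613.15764 → 613 L (3 s.f., last digit at the 10^0 place).
Sum: 1531.24124 L; keep the coarser place, 10^0.
Result: 1531 L.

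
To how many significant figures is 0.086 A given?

2

0.086: leading zeros are not significant.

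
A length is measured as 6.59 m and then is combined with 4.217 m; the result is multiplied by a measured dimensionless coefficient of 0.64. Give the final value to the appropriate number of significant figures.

6.59 m + 4.217 m = 10.807 m; the sum is limited to 2 decimal places (4 s.f.).
Carrying full precision, 10.807 × 0.64 = 6.91648 m; 0.64 has 2 s.f., so the result keeps min(4, 2) = 2 s.f.
Rounded to 2 significant figures: 6.9 m.

6.9 m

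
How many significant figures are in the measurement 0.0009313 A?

4

0.0009313: leading zeros are not significant.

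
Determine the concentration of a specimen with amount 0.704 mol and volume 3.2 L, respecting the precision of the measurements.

0.22 mol/L

concentration = 0.704 mol ÷ 3.2 L = 0.22 mol/L.
0.704 has 3 significant figures; 3.2 has 2.
Division/multiplication keeps the fewest: 2 significant figures.
Rounded: 0.22 mol/L.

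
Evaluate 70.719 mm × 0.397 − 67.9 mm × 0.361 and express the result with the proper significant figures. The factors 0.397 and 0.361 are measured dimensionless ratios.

3.6 mm

70.719 × 0.397 = 28.075443 → 28.1 mm (3 s.f., last digit at the 10^-1 place).
67.9 × 0.361 = 24.5119 → 24.5 mm (3 s.f., last digit at the 10^-1 place).
Difference: 3.563543 mm; keep the coarser place, 10^-1.
Result: 3.6 mm.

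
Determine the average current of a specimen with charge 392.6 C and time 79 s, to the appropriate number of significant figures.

average current = 392.6 C ÷ 79 s = 4.96962025316… A.
392.6 has 4 significant figures; 79 has 2.
Division/multiplication keeps the fewest: 2 significant figures.
Rounded: 5.0 A.

5.0 A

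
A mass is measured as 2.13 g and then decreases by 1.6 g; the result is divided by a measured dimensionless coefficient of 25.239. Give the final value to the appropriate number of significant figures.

2.13 g − 1.6 g = 0.53 g; the difference is limited to 1 decimal place (1 s.f.).
Carrying full precision, 0.53 ÷ 25.239 = 0.0209992471968… g; 25.239 has 5 s.f., so the result keeps min(1, 5) = 1 s.f.
Rounded to 1 significant figure: 0.02 g.

0.02 g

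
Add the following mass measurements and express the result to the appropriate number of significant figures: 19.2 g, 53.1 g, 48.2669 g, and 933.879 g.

1054.4 g

19.2 g + 53.1 g + 48.2669 g + 933.879 g = 1054.4459 g.
Addition/subtraction keeps the fewest decimal places: 19.2 → 1 decimal place, 53.1 → 1 decimal place, 48.2669 → 4 decimal places, 933.879 → 3 decimal places; limit is 1.
Rounded to 1 decimal place: 1054.4 g.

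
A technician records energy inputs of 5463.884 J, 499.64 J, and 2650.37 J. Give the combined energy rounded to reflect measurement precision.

8613.89 J

5463.884 J + 499.64 J + 2650.37 J = 8613.894 J.
Addition/subtraction keeps the fewest decimal places: 5463.884 → 3 decimal places, 499.64 → 2 decimal places, 2650.37 → 2 decimal places; limit is 2.
Rounded to 2 decimal places: 8613.89 J.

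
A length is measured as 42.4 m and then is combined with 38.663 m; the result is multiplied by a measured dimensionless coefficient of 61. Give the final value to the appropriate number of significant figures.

4.9 × 10³ m

42.4 m + 38.663 m = 81.063 m; the sum is limited to 1 decimal place (3 s.f.).
Carrying full precision, 81.063 × 61 = 4944.843 m; 61 has 2 s.f., so the result keeps min(3, 2) = 2 s.f.
Rounded to 2 significant figures: 4.9 × 10³ m.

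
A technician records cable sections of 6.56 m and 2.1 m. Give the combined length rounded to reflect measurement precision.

8.7 m

6.56 m + 2.1 m = 8.66 m.
Addition/subtraction keeps the fewest decimal places: 6.56 → 2 decimal places, 2.1 → 1 decimal place; limit is 1.
Rounded to 1 decimal place: 8.7 m.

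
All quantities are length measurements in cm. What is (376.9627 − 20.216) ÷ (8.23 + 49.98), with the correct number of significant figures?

376.9627 − 20.216 = 356.7467, limited to 3 d.p. → 6 s.f.; 8.23 + 49.98 = 58.21, limited to 2 d.p. → 4 s.f.
Carrying full precision, 356.7467 ÷ 58.21 = 6.12861535819…; keep min(6, 4) = 4 s.f.
Rounded to 4 significant figures: 6.129.

6.129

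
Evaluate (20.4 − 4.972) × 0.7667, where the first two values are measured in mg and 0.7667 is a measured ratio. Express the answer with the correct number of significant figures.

20.4 mg − 4.972 mg = 15.428 mg; the difference is limited to 1 decimal place (3 s.f.).
Carrying full precision, 15.428 × 0.7667 = 11.8286476 mg; 0.7667 has 4 s.f., so the result keeps min(3, 4) = 3 s.f.
Rounded to 3 significant figures: 11.8 mg.

11.8 mg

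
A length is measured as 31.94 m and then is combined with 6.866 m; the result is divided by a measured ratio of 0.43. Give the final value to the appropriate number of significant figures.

9.0 × 10¹ m

31.94 m + 6.866 m = 38.806 m; the sum is limited to 2 decimal places (4 s.f.).
Carrying full precision, 38.806 ÷ 0.43 = 90.2465116279… m; 0.43 has 2 s.f., so the result keeps min(4, 2) = 2 s.f.
Rounded to 2 significant figures: 9.0 × 10¹ m.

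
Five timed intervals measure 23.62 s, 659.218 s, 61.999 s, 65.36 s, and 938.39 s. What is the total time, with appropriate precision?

23.62 s + 659.218 s + 61.999 s + 65.36 s + 938.39 s = 1748.587 s.
Addition/subtraction keeps the fewest decimal places: 23.62 → 2 decimal places, 659.218 → 3 decimal places, 61.999 → 3 decimal places, 65.36 → 2 decimal places, 938.39 → 2 decimal places; limit is 2.
Rounded to 2 decimal places: 1748.59 s.

1748.59 s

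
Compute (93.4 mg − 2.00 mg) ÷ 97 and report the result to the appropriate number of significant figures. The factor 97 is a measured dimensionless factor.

93.4 mg − 2.00 mg = 91.40 mg; the difference is limited to 1 decimal place (3 s.f.).
Carrying full precision, 91.40 ÷ 97 = 0.942268041237… mg; 97 has 2 s.f., so the result keeps min(3, 2) = 2 s.f.
Rounded to 2 significant figures: 0.94 mg.

0.94 mg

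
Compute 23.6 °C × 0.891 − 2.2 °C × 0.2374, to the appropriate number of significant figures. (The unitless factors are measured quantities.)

20.5 °C

23.6 × 0.891 = 21.0276 → 21.0 °C (3 s.f., last digit at the 10^-1 place).
2.2 × 0.2374 = 0.52228 → 0.52 °C (2 s.f., last digit at the 10^-2 place).
Difference: 20.50532 °C; keep the coarser place, 10^-1.
Result: 20.5 °C.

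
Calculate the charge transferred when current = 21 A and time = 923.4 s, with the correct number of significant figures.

charge transferred = 21 A × 923.4 s = 19391.4 C.
21 has 2 significant figures; 923.4 has 4.
Division/multiplication keeps the fewest: 2 significant figures.
Rounded: 1.9 × 10⁴ C.

1.9 × 10⁴ C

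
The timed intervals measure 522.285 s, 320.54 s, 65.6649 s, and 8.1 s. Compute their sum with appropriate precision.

916.6 s

522.285 s + 320.54 s + 65.6649 s + 8.1 s = 916.5899 s.
Addition/subtraction keeps the fewest decimal places: 522.285 → 3 decimal places, 320.54 → 2 decimal places, 65.6649 → 4 decimal places, 8.1 → 1 decimal place; limit is 1.
Rounded to 1 decimal place: 916.6 s.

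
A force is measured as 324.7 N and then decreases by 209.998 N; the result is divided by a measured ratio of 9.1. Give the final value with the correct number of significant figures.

13 N

324.7 N − 209.998 N = 114.702 N; the difference is limited to 1 decimal place (4 s.f.).
Carrying full precision, 114.702 ÷ 9.1 = 12.6046153846… N; 9.1 has 2 s.f., so the result keeps min(4, 2) = 2 s.f.
Rounded to 2 significant figures: 13 N.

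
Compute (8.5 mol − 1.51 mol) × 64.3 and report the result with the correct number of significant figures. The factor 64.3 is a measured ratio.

8.5 mol − 1.51 mol = 6.99 mol; the difference is limited to 1 decimal place (2 s.f.).
Carrying full precision, 6.99 × 64.3 = 449.457 mol; 64.3 has 3 s.f., so the result keeps min(2, 3) = 2 s.f.
Rounded to 2 significant figures: 4.5 × 10^2 mol.

4.5 × 10^2 mol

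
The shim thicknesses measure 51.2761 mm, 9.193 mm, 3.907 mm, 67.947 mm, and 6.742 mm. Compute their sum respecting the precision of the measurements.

139.065 mm

51.2761 mm + 9.193 mm + 3.907 mm + 67.947 mm + 6.742 mm = 139.0651 mm.
Addition/subtraction keeps the fewest decimal places: 51.2761 → 4 decimal places, 9.193 → 3 decimal places, 3.907 → 3 decimal places, 67.947 → 3 decimal places, 6.742 → 3 decimal places; limit is 3.
Rounded to 3 decimal places: 139.065 mm.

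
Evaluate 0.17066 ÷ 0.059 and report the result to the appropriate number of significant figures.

0.17066 ÷ 0.059 = 2.89254237288…
Multiplication/division keeps the fewest significant figures: 0.17066 → 5 s.f., 0.059 → 2 s.f.; limit is 2.
Rounded to 2 significant figures: 2.9.

2.9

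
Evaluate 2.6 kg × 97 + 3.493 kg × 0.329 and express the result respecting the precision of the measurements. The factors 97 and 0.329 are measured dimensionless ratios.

2.5 × 10² kg

2.6 × 97 = 252.2 → 2.5 × 10² kg (2 s.f., last digit at the 10^1 place).
3.493 × 0.329 = 1.149197 → 1.15 kg (3 s.f., last digit at the 10^-2 place).
Sum: 253.349197 kg; keep the coarser place, 10^1.
Result: 2.5 × 10² kg.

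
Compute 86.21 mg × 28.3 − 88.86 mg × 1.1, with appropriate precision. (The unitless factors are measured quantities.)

86.21 × 28.3 = 2439.743 → 2.44 × 10³ mg (3 s.f., last digit at the 10^1 place).
88.86 × 1.1 = 97.746 → 98 mg (2 s.f., last digit at the 10^0 place).
Difference: 2341.997 mg; keep the coarser place, 10^1.
Result: 2.34 × 10³ mg.

2.34 × 10³ mg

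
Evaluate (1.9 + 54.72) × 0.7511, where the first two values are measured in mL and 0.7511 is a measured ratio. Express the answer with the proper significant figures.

42.5 mL

1.9 mL + 54.72 mL = 56.62 mL; the sum is limited to 1 decimal place (3 s.f.).
Carrying full precision, 56.62 × 0.7511 = 42.527282 mL; 0.7511 has 4 s.f., so the result keeps min(3, 4) = 3 s.f.
Rounded to 3 significant figures: 42.5 mL.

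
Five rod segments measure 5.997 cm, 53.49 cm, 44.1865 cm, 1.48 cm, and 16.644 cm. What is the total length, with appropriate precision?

121.80 cm

5.997 cm + 53.49 cm + 44.1865 cm + 1.48 cm + 16.644 cm = 121.7975 cm.
Addition/subtraction keeps the fewest decimal places: 5.997 → 3 decimal places, 53.49 → 2 decimal places, 44.1865 → 4 decimal places, 1.48 → 2 decimal places, 16.644 → 3 decimal places; limit is 2.
Rounded to 2 decimal places: 121.80 cm.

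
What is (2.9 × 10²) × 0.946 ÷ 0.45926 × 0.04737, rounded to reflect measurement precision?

28

(2.9 × 10²) × 0.946 ÷ 0.45926 × 0.04737 = 28.2965766668…
Multiplication/division keeps the fewest significant figures: 2.9 × 10² → 2 s.f., 0.946 → 3 s.f., 0.45926 → 5 s.f., 0.04737 → 4 s.f.; limit is 2.
Rounded to 2 significant figures: 28.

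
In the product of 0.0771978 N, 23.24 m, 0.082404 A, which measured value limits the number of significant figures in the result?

0.0771978 N → 6 s.f.; 23.24 m → 4 s.f.; 0.082404 A → 5 s.f.
The fewest is 4 significant figures, from 23.24 m.

23.24 m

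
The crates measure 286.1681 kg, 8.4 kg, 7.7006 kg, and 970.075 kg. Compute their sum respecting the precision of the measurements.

286.1681 kg + 8.4 kg + 7.7006 kg + 970.075 kg = 1272.3437 kg.
Addition/subtraction keeps the fewest decimal places: 286.1681 → 4 decimal places, 8.4 → 1 decimal place, 7.7006 → 4 decimal places, 970.075 → 3 decimal places; limit is 1.
Rounded to 1 decimal place: 1272.3 kg.

1272.3 kg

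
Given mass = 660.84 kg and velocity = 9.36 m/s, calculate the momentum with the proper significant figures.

6.19 × 10³ kg·m/s

momentum = 660.84 kg × 9.36 m/s = 6185.4624 kg·m/s.
660.84 has 5 significant figures; 9.36 has 3.
Division/multiplication keeps the fewest: 3 significant figures.
Rounded: 6.19 × 10³ kg·m/s.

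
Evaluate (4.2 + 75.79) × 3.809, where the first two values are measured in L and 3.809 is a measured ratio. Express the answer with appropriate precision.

4.2 L + 75.79 L = 79.99 L; the sum is limited to 1 decimal place (3 s.f.).
Carrying full precision, 79.99 × 3.809 = 304.68191 L; 3.809 has 4 s.f., so the result keeps min(3, 4) = 3 s.f.
Rounded to 3 significant figures: 305 L.

305 L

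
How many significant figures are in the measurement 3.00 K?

3.00: trailing zeros after a decimal point are significant.

3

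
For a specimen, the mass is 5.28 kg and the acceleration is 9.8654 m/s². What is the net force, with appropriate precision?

52.1 N

net force = 5.28 kg × 9.8654 m/s² = 52.089312 N.
5.28 has 3 significant figures; 9.8654 has 5.
Division/multiplication keeps the fewest: 3 significant figures.
Rounded: 52.1 N.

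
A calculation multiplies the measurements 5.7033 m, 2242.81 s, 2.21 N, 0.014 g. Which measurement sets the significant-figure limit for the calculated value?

0.014 g

5.7033 m → 5 s.f.; 2242.81 s → 6 s.f.; 2.21 N → 3 s.f.; 0.014 g → 2 s.f.
The fewest is 2 significant figures, from 0.014 g.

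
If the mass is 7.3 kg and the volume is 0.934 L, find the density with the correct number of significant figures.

7.8 kg/L

density = 7.3 kg ÷ 0.934 L = 7.81584582441… kg/L.
7.3 has 2 significant figures; 0.934 has 3.
Division/multiplication keeps the fewest: 2 significant figures.
Rounded: 7.8 kg/L.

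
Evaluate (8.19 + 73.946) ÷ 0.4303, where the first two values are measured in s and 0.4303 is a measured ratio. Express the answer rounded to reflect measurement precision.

1.909 × 10² s

8.19 s + 73.946 s = 82.136 s; the sum is limited to 2 decimal places (4 s.f.).
Carrying full precision, 82.136 ÷ 0.4303 = 190.880780851… s; 0.4303 has 4 s.f., so the result keeps min(4, 4) = 4 s.f.
Rounded to 4 significant figures: 1.909 × 10² s.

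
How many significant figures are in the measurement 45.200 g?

45.200: trailing zeros after a decimal point are significant.

5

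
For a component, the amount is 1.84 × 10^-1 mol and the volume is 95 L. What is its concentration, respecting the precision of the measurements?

concentration = 1.84 × 10^-1 mol ÷ 95 L = 0.00193684210526… mol/L.
1.84 × 10^-1 has 3 significant figures; 95 has 2.
Division/multiplication keeps the fewest: 2 significant figures.
Rounded: 0.0019 mol/L.

0.0019 mol/L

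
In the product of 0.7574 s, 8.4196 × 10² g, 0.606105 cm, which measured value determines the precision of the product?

0.7574 s → 4 s.f.; 8.4196 × 10² g → 5 s.f.; 0.606105 cm → 6 s.f.
The fewest is 4 significant figures, from 0.7574 s.

0.7574 s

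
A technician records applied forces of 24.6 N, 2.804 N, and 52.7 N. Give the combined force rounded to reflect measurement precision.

80.1 N

24.6 N + 2.804 N + 52.7 N = 80.104 N.
Addition/subtraction keeps the fewest decimal places: 24.6 → 1 decimal place, 2.804 → 3 decimal places, 52.7 → 1 decimal place; limit is 1.
Rounded to 1 decimal place: 80.1 N.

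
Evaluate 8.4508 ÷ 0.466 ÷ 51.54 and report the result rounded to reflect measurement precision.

0.352

8.4508 ÷ 0.466 ÷ 51.54 = 0.351858050999…
Multiplication/division keeps the fewest significant figures: 8.4508 → 5 s.f., 0.466 → 3 s.f., 51.54 → 4 s.f.; limit is 3.
Rounded to 3 significant figures: 0.352.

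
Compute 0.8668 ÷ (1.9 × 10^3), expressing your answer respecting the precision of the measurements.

4.6 × 10^-4

0.8668 ÷ (1.9 × 10^3) = 0.000456210526316…
Multiplication/division keeps the fewest significant figures: 0.8668 → 4 s.f., 1.9 × 10^3 → 2 s.f.; limit is 2.
Rounded to 2 significant figures: 4.6 × 10^-4.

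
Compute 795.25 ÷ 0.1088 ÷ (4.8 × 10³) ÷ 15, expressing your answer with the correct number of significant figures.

795.25 ÷ 0.1088 ÷ (4.8 × 10³) ÷ 15 = 0.10151782067…
Multiplication/division keeps the fewest significant figures: 795.25 → 5 s.f., 0.1088 → 4 s.f., 4.8 × 10³ → 2 s.f., 15 → 2 s.f.; limit is 2.
Rounded to 2 significant figures: 0.10.

0.10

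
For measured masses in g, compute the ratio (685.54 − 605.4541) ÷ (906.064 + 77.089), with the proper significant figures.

685.54 − 605.4541 = 80.0859, limited to 2 d.p. → 4 s.f.; 906.064 + 77.089 = 983.153, limited to 3 d.p. → 6 s.f.
Carrying full precision, 80.0859 ÷ 983.153 = 0.081458226746…; keep min(4, 6) = 4 s.f.
Rounded to 4 significant figures: 0.08146.

0.08146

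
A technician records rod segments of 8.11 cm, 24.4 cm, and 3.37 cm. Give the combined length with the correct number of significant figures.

35.9 cm

8.11 cm + 24.4 cm + 3.37 cm = 35.88 cm.
Addition/subtraction keeps the fewest decimal places: 8.11 → 2 decimal places, 24.4 → 1 decimal place, 3.37 → 2 decimal places; limit is 1.
Rounded to 1 decimal place: 35.9 cm.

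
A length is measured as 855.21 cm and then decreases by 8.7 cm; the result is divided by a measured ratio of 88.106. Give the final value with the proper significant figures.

855.21 cm − 8.7 cm = 846.51 cm; the difference is limited to 1 decimal place (4 s.f.).
Carrying full precision, 846.51 ÷ 88.106 = 9.60785871564… cm; 88.106 has 5 s.f., so the result keeps min(4, 5) = 4 s.f.
Rounded to 4 significant figures: 9.608 cm.

9.608 cm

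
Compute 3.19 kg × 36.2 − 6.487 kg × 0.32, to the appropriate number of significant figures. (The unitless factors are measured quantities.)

113 kg

3.19 × 36.2 = 115.478 → 115 kg (3 s.f., last digit at the 10^0 place).
6.487 × 0.32 = 2.07584 → 2.1 kg (2 s.f., last digit at the 10^-1 place).
Difference: 113.40216 kg; keep the coarser place, 10^0.
Result: 113 kg.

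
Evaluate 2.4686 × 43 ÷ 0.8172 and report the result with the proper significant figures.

2.4686 × 43 ÷ 0.8172 = 129.894517866…
Multiplication/division keeps the fewest significant figures: 2.4686 → 5 s.f., 43 → 2 s.f., 0.8172 → 4 s.f.; limit is 2.
Rounded to 2 significant figures: 1.3 × 10^2.

1.3 × 10^2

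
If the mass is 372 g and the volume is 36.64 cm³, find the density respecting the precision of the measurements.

10.2 g/cm³

density = 372 g ÷ 36.64 cm³ = 10.1528384279… g/cm³.
372 has 3 significant figures; 36.64 has 4.
Division/multiplication keeps the fewest: 3 significant figures.
Rounded: 10.2 g/cm³.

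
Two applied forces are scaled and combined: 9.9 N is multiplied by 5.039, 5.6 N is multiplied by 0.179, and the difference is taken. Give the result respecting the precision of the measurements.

9.9 × 5.039 = 49.8861 → 5.0 × 10^1 N (2 s.f., last digit at the 10^0 place).
5.6 × 0.179 = 1.0024 → 1.0 N (2 s.f., last digit at the 10^-1 place).
Difference: 48.8837 N; keep the coarser place, 10^0.
Result: 49 N.

49 N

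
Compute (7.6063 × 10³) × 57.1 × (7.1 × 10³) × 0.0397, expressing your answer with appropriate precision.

1.2 × 10⁸

(7.6063 × 10³) × 57.1 × (7.1 × 10³) × 0.0397 = 122421702.295…
Multiplication/division keeps the fewest significant figures: 7.6063 × 10³ → 5 s.f., 57.1 → 3 s.f., 7.1 × 10³ → 2 s.f., 0.0397 → 3 s.f.; limit is 2.
Rounded to 2 significant figures: 1.2 × 10⁸.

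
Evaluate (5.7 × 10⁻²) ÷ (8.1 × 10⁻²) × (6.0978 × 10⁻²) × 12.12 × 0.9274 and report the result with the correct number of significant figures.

(5.7 × 10⁻²) ÷ (8.1 × 10⁻²) × (6.0978 × 10⁻²) × 12.12 × 0.9274 = 0.482317171675…
Multiplication/division keeps the fewest significant figures: 5.7 × 10⁻² → 2 s.f., 8.1 × 10⁻² → 2 s.f., 6.0978 × 10⁻² → 5 s.f., 12.12 → 4 s.f., 0.9274 → 4 s.f.; limit is 2.
Rounded to 2 significant figures: 0.48.

0.48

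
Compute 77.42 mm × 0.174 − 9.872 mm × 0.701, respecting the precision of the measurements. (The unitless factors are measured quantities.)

77.42 × 0.174 = 13.47108 → 13.5 mm (3 s.f., last digit at the 10^-1 place).
9.872 × 0.701 = 6.920272 → 6.92 mm (3 s.f., last digit at the 10^-2 place).
Difference: 6.550808 mm; keep the coarser place, 10^-1.
Result: 6.6 mm.

6.6 mm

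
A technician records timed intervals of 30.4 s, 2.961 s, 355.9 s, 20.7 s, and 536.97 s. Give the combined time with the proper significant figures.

946.9 s

30.4 s + 2.961 s + 355.9 s + 20.7 s + 536.97 s = 946.931 s.
Addition/subtraction keeps the fewest decimal places: 30.4 → 1 decimal place, 2.961 → 3 decimal places, 355.9 → 1 decimal place, 20.7 → 1 decimal place, 536.97 → 2 decimal places; limit is 1.
Rounded to 1 decimal place: 946.9 s.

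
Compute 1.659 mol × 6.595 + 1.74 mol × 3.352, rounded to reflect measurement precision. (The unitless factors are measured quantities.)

16.77 mol

1.659 × 6.595 = 10.941105 → 10.94 mol (4 s.f., last digit at the 10^-2 place).
1.74 × 3.352 = 5.83248 → 5.83 mol (3 s.f., last digit at the 10^-2 place).
Sum: 16.773585 mol; keep the coarser place, 10^-2.
Result: 16.77 mol.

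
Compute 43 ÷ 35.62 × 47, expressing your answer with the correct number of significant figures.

57

43 ÷ 35.62 × 47 = 56.7377877597…
Multiplication/division keeps the fewest significant figures: 43 → 2 s.f., 35.62 → 4 s.f., 47 → 2 s.f.; limit is 2.
Rounded to 2 significant figures: 57.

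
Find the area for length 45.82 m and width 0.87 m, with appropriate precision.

40. m²

area = 45.82 m × 0.87 m = 39.8634 m².
45.82 has 4 significant figures; 0.87 has 2.
Division/multiplication keeps the fewest: 2 significant figures.
Rounded: 40. m².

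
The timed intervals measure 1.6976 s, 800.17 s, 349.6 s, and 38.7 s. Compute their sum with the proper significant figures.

1.6976 s + 800.17 s + 349.6 s + 38.7 s = 1190.1676 s.
Addition/subtraction keeps the fewest decimal places: 1.6976 → 4 decimal places, 800.17 → 2 decimal places, 349.6 → 1 decimal place, 38.7 → 1 decimal place; limit is 1.
Rounded to 1 decimal place: 1190.2 s.

1190.2 s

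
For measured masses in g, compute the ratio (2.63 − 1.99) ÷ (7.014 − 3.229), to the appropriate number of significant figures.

0.17

2.63 − 1.99 = 0.64, limited to 2 d.p. → 2 s.f.; 7.014 − 3.229 = 3.785, limited to 3 d.p. → 4 s.f.
Carrying full precision, 0.64 ÷ 3.785 = 0.169088507266…; keep min(2, 4) = 2 s.f.
Rounded to 2 significant figures: 0.17.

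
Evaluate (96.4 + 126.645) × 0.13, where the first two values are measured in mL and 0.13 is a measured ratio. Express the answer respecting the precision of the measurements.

29 mL

96.4 mL + 126.645 mL = 223.045 mL; the sum is limited to 1 decimal place (4 s.f.).
Carrying full precision, 223.045 × 0.13 = 28.99585 mL; 0.13 has 2 s.f., so the result keeps min(4, 2) = 2 s.f.
Rounded to 2 significant figures: 29 mL.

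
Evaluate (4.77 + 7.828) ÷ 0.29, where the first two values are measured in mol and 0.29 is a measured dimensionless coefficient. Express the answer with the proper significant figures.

4.77 mol + 7.828 mol = 12.598 mol; the sum is limited to 2 decimal places (4 s.f.).
Carrying full precision, 12.598 ÷ 0.29 = 43.4413793103… mol; 0.29 has 2 s.f., so the result keeps min(4, 2) = 2 s.f.
Rounded to 2 significant figures: 43 mol.

43 mol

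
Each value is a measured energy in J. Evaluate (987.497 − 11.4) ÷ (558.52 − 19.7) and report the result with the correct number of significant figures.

1.812

987.497 − 11.4 = 976.097, limited to 1 d.p. → 4 s.f.; 558.52 − 19.7 = 538.82, limited to 1 d.p. → 4 s.f.
Carrying full precision, 976.097 ÷ 538.82 = 1.81154559964…; keep min(4, 4) = 4 s.f.
Rounded to 4 significant figures: 1.812.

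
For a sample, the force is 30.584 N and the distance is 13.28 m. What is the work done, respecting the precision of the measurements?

406.2 J

work done = 30.584 N × 13.28 m = 406.15552 J.
30.584 has 5 significant figures; 13.28 has 4.
Division/multiplication keeps the fewest: 4 significant figures.
Rounded: 406.2 J.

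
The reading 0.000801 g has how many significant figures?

3

0.000801: leading zeros are not significant; zeros between nonzero digits are significant.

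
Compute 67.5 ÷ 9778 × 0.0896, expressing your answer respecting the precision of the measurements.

67.5 ÷ 9778 × 0.0896 = 0.000618531397014…
Multiplication/division keeps the fewest significant figures: 67.5 → 3 s.f., 9778 → 4 s.f., 0.0896 → 3 s.f.; limit is 3.
Rounded to 3 significant figures: 6.19 × 10⁻⁴.

6.19 × 10⁻⁴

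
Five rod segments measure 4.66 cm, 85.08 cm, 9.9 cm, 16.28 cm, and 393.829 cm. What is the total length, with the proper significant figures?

5.097 × 10^2 cm

4.66 cm + 85.08 cm + 9.9 cm + 16.28 cm + 393.829 cm = 509.749 cm.
Addition/subtraction keeps the fewest decimal places: 4.66 → 2 decimal places, 85.08 → 2 decimal places, 9.9 → 1 decimal place, 16.28 → 2 decimal places, 393.829 → 3 decimal places; limit is 1.
Rounded to 1 decimal place: 5.097 × 10^2 cm.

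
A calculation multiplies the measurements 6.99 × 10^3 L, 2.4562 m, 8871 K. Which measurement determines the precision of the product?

6.99 × 10^3 L → 3 s.f.; 2.4562 m → 5 s.f.; 8871 K → 4 s.f.
The fewest is 3 significant figures, from 6.99 × 10^3 L.

6.99 × 10^3 L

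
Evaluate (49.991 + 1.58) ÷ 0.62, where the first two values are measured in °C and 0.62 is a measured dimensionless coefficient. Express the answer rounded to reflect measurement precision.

83 °C

49.991 °C + 1.58 °C = 51.571 °C; the sum is limited to 2 decimal places (4 s.f.).
Carrying full precision, 51.571 ÷ 0.62 = 83.1790322581… °C; 0.62 has 2 s.f., so the result keeps min(4, 2) = 2 s.f.
Rounded to 2 significant figures: 83 °C.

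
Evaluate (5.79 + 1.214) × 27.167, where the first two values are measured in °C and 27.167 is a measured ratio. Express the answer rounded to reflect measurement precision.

1.90 × 10² °C

5.79 °C + 1.214 °C = 7.004 °C; the sum is limited to 2 decimal places (3 s.f.).
Carrying full precision, 7.004 × 27.167 = 190.277668 °C; 27.167 has 5 s.f., so the result keeps min(3, 5) = 3 s.f.
Rounded to 3 significant figures: 1.90 × 10² °C.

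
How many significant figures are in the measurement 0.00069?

2

0.00069: leading zeros are not significant.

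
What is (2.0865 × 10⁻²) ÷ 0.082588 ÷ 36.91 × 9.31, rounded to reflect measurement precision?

(2.0865 × 10⁻²) ÷ 0.082588 ÷ 36.91 × 9.31 = 0.0637245937855…
Multiplication/division keeps the fewest significant figures: 2.0865 × 10⁻² → 5 s.f., 0.082588 → 5 s.f., 36.91 → 4 s.f., 9.31 → 3 s.f.; limit is 3.
Rounded to 3 significant figures: 0.0637.

0.0637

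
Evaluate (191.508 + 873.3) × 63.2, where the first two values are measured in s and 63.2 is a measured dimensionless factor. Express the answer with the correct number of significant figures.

191.508 s + 873.3 s = 1064.808 s; the sum is limited to 1 decimal place (5 s.f.).
Carrying full precision, 1064.808 × 63.2 = 67295.8656 s; 63.2 has 3 s.f., so the result keeps min(5, 3) = 3 s.f.
Rounded to 3 significant figures: 6.73 × 10⁴ s.

6.73 × 10⁴ s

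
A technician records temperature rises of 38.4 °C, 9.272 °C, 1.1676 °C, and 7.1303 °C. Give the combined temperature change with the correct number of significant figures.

38.4 °C + 9.272 °C + 1.1676 °C + 7.1303 °C = 55.9699 °C.
Addition/subtraction keeps the fewest decimal places: 38.4 → 1 decimal place, 9.272 → 3 decimal places, 1.1676 → 4 decimal places, 7.1303 → 4 decimal places; limit is 1.
Rounded to 1 decimal place: 56.0 °C.

56.0 °C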